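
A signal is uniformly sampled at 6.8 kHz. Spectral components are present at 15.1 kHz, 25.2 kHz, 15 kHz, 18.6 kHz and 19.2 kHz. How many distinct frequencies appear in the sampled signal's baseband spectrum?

fs/2 = 3.4 kHz.
15.1 kHz mod fs = 1.5 kHz.
1.5 kHz ≤ fs/2 = 3.4 kHz, appears at 1.5 kHz.
25.2 kHz mod fs = 4.8 kHz.
4.8 kHz > fs/2 = 3.4 kHz, folds to fs − 4.8 kHz = 2 kHz.
15 kHz mod fs = 1.4 kHz.
1.4 kHz ≤ fs/2 = 3.4 kHz, appears at 1.4 kHz.
18.6 kHz mod fs = 5 kHz.
5 kHz > fs/2 = 3.4 kHz, folds to fs − 5 kHz = 1.8 kHz.
19.2 kHz mod fs = 5.6 kHz.
5.6 kHz > fs/2 = 3.4 kHz, folds to fs − 5.6 kHz = 1.2 kHz.
Distinct values: {1.2 kHz, 1.4 kHz, 1.5 kHz, 1.8 kHz, 2 kHz} → 5.

5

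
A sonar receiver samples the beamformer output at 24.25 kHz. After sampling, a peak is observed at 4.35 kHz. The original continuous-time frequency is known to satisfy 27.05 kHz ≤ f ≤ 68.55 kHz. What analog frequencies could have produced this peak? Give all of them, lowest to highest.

Frequencies that alias to 4.35 kHz are k·fs ± 4.35 kHz for integer k ≥ 0.
k=0: 4.35 kHz.
k=1: 19.9 kHz, 28.6 kHz.
k=2: 44.15 kHz, 52.85 kHz.
k=3: 68.4 kHz, 77.1 kHz.
k=4: 92.65 kHz, 101.35 kHz.
Within [27.05 kHz, 68.55 kHz]: 28.6 kHz, 44.15 kHz, 52.85 kHz, 68.4 kHz.

28.6 kHz, 44.15 kHz, 52.85 kHz, 68.4 kHz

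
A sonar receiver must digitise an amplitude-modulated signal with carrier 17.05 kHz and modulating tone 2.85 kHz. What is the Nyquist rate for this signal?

39.8 kHz

AM sidebands sit at fc ± fm = 14.2 kHz and 19.9 kHz.
Highest-frequency component: 19.9 kHz.
Nyquist rate = 2 × 19.9 kHz = 39.8 kHz.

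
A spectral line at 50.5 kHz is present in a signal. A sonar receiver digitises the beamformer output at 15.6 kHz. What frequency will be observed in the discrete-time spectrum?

3.7 kHz

50.5 kHz mod fs = 3.7 kHz.
3.7 kHz ≤ fs/2 = 7.8 kHz, appears at 3.7 kHz.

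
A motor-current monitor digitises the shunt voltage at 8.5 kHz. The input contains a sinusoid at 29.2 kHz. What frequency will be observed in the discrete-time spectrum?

3.7 kHz

29.2 kHz mod fs = 3.7 kHz.
3.7 kHz ≤ fs/2 = 4.25 kHz, appears at 3.7 kHz.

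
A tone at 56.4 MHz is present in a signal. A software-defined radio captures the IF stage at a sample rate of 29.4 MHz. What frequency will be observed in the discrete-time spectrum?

56.4 MHz mod fs = 27 MHz.
27 MHz > fs/2 = 14.7 MHz, folds to fs − 27 MHz = 2.4 MHz.

2.4 MHz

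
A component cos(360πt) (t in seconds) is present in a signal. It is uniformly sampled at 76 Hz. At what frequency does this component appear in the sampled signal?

ω = 360π rad/s → f = ω/(2π) = 180 Hz.
180 Hz mod fs = 28 Hz.
28 Hz ≤ fs/2 = 38 Hz, appears at 28 Hz.

28 Hz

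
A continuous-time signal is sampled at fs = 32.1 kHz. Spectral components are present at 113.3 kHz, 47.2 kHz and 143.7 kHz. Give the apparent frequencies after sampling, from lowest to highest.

15.1 kHz, 15.3 kHz

fs/2 = 16.05 kHz.
113.3 kHz mod fs = 17 kHz.
17 kHz > fs/2 = 16.05 kHz, folds to fs − 17 kHz = 15.1 kHz.
47.2 kHz mod fs = 15.1 kHz.
15.1 kHz ≤ fs/2 = 16.05 kHz, appears at 15.1 kHz.
143.7 kHz mod fs = 15.3 kHz.
15.3 kHz ≤ fs/2 = 16.05 kHz, appears at 15.3 kHz.
Distinct values: {15.1 kHz, 15.3 kHz}.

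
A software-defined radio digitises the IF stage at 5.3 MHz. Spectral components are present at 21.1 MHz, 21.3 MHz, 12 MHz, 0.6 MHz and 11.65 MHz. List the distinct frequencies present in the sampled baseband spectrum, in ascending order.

fs/2 = 2.65 MHz.
21.1 MHz mod fs = 5.2 MHz.
5.2 MHz > fs/2 = 2.65 MHz, folds to fs − 5.2 MHz = 0.1 MHz.
21.3 MHz mod fs = 0.1 MHz.
0.1 MHz ≤ fs/2 = 2.65 MHz, appears at 0.1 MHz.
12 MHz mod fs = 1.4 MHz.
1.4 MHz ≤ fs/2 = 2.65 MHz, appears at 1.4 MHz.
0.6 MHz ≤ fs/2 = 2.65 MHz, passes unchanged.
11.65 MHz mod fs = 1.05 MHz.
1.05 MHz ≤ fs/2 = 2.65 MHz, appears at 1.05 MHz.
Distinct values: {0.1 MHz, 0.6 MHz, 1.05 MHz, 1.4 MHz}.

0.1 MHz, 0.6 MHz, 1.05 MHz, 1.4 MHz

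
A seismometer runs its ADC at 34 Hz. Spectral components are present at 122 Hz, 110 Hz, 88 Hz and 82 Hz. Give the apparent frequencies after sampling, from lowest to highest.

fs/2 = 17 Hz.
122 Hz mod fs = 20 Hz.
20 Hz > fs/2 = 17 Hz, folds to fs − 20 Hz = 14 Hz.
110 Hz mod fs = 8 Hz.
8 Hz ≤ fs/2 = 17 Hz, appears at 8 Hz.
88 Hz mod fs = 20 Hz.
20 Hz > fs/2 = 17 Hz, folds to fs − 20 Hz = 14 Hz.
82 Hz mod fs = 14 Hz.
14 Hz ≤ fs/2 = 17 Hz, appears at 14 Hz.
Distinct values: {8 Hz, 14 Hz}.

8 Hz, 14 Hz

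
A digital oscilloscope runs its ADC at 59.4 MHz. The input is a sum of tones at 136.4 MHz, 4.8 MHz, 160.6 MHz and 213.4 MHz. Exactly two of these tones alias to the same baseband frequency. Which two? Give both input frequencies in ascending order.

fs/2 = 29.7 MHz.
136.4 MHz mod fs = 17.6 MHz.
17.6 MHz ≤ fs/2 = 29.7 MHz, appears at 17.6 MHz.
4.8 MHz ≤ fs/2 = 29.7 MHz, passes unchanged.
160.6 MHz mod fs = 41.8 MHz.
41.8 MHz > fs/2 = 29.7 MHz, folds to fs − 41.8 MHz = 17.6 MHz.
213.4 MHz mod fs = 35.2 MHz.
35.2 MHz > fs/2 = 29.7 MHz, folds to fs − 35.2 MHz = 24.2 MHz.
136.4 MHz and 160.6 MHz both map to 17.6 MHz.

136.4 MHz, 160.6 MHz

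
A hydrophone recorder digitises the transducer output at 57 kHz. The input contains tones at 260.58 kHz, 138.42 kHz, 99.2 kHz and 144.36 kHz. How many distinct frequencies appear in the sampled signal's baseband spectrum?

fs/2 = 28.5 kHz.
260.58 kHz mod fs = 32.58 kHz.
32.58 kHz > fs/2 = 28.5 kHz, folds to fs − 32.58 kHz = 24.42 kHz.
138.42 kHz mod fs = 24.42 kHz.
24.42 kHz ≤ fs/2 = 28.5 kHz, appears at 24.42 kHz.
99.2 kHz mod fs = 42.2 kHz.
42.2 kHz > fs/2 = 28.5 kHz, folds to fs − 42.2 kHz = 14.8 kHz.
144.36 kHz mod fs = 30.36 kHz.
30.36 kHz > fs/2 = 28.5 kHz, folds to fs − 30.36 kHz = 26.64 kHz.
Distinct values: {14.8 kHz, 24.42 kHz, 26.64 kHz} → 3.

3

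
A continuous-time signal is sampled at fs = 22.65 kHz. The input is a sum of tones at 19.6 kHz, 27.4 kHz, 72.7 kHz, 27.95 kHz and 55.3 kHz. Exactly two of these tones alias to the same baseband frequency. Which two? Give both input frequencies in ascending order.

27.4 kHz, 72.7 kHz

fs/2 = 11.325 kHz.
19.6 kHz > fs/2 = 11.325 kHz, folds to fs − 19.6 kHz = 3.05 kHz.
27.4 kHz mod fs = 4.75 kHz.
4.75 kHz ≤ fs/2 = 11.325 kHz, appears at 4.75 kHz.
72.7 kHz mod fs = 4.75 kHz.
4.75 kHz ≤ fs/2 = 11.325 kHz, appears at 4.75 kHz.
27.95 kHz mod fs = 5.3 kHz.
5.3 kHz ≤ fs/2 = 11.325 kHz, appears at 5.3 kHz.
55.3 kHz mod fs = 10 kHz.
10 kHz ≤ fs/2 = 11.325 kHz, appears at 10 kHz.
27.4 kHz and 72.7 kHz both map to 4.75 kHz.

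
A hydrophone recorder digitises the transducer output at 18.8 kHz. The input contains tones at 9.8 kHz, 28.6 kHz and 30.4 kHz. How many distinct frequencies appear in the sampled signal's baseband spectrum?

2

fs/2 = 9.4 kHz.
9.8 kHz > fs/2 = 9.4 kHz, folds to fs − 9.8 kHz = 9 kHz.
28.6 kHz mod fs = 9.8 kHz.
9.8 kHz > fs/2 = 9.4 kHz, folds to fs − 9.8 kHz = 9 kHz.
30.4 kHz mod fs = 11.6 kHz.
11.6 kHz > fs/2 = 9.4 kHz, folds to fs − 11.6 kHz = 7.2 kHz.
Distinct values: {7.2 kHz, 9 kHz} → 2.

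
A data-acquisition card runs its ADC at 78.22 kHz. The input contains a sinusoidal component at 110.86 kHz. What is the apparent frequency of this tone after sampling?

32.64 kHz

110.86 kHz mod fs = 32.64 kHz.
32.64 kHz ≤ fs/2 = 39.11 kHz, appears at 32.64 kHz.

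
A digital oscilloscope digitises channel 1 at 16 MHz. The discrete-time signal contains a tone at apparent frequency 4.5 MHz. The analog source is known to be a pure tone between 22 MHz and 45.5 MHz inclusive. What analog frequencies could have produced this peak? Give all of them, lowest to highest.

Frequencies that alias to 4.5 MHz are k·fs ± 4.5 MHz for integer k ≥ 0.
k=0: 4.5 MHz.
k=1: 11.5 MHz, 20.5 MHz.
k=2: 27.5 MHz, 36.5 MHz.
k=3: 43.5 MHz, 52.5 MHz.
k=4: 59.5 MHz, 68.5 MHz.
Within [22 MHz, 45.5 MHz]: 27.5 MHz, 36.5 MHz, 43.5 MHz.

27.5 MHz, 36.5 MHz, 43.5 MHz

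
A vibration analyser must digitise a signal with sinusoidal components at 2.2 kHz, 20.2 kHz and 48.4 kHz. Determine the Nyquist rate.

96.8 kHz

Highest-frequency component: 48.4 kHz.
Nyquist rate = 2 × 48.4 kHz = 96.8 kHz.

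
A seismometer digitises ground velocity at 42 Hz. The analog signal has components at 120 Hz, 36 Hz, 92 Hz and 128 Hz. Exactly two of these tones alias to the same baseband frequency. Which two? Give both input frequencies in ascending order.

36 Hz, 120 Hz

fs/2 = 21 Hz.
120 Hz mod fs = 36 Hz.
36 Hz > fs/2 = 21 Hz, folds to fs − 36 Hz = 6 Hz.
36 Hz > fs/2 = 21 Hz, folds to fs − 36 Hz = 6 Hz.
92 Hz mod fs = 8 Hz.
8 Hz ≤ fs/2 = 21 Hz, appears at 8 Hz.
128 Hz mod fs = 2 Hz.
2 Hz ≤ fs/2 = 21 Hz, appears at 2 Hz.
36 Hz and 120 Hz both map to 6 Hz.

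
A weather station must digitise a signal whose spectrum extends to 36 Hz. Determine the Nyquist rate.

Nyquist rate = 2 × 36 Hz = 72 Hz.

72 Hz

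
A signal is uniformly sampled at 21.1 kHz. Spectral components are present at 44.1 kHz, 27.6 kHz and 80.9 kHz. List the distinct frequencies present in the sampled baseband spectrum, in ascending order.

1.9 kHz, 3.5 kHz, 6.5 kHz

fs/2 = 10.55 kHz.
44.1 kHz mod fs = 1.9 kHz.
1.9 kHz ≤ fs/2 = 10.55 kHz, appears at 1.9 kHz.
27.6 kHz mod fs = 6.5 kHz.
6.5 kHz ≤ fs/2 = 10.55 kHz, appears at 6.5 kHz.
80.9 kHz mod fs = 17.6 kHz.
17.6 kHz > fs/2 = 10.55 kHz, folds to fs − 17.6 kHz = 3.5 kHz.
Distinct values: {1.9 kHz, 3.5 kHz, 6.5 kHz}.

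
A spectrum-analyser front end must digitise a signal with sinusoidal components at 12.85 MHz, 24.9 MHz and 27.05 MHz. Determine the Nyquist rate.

Highest-frequency component: 27.05 MHz.
Nyquist rate = 2 × 27.05 MHz = 54.1 MHz.

54.1 MHz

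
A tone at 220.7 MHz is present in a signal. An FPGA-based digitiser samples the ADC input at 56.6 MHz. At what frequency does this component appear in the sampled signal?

220.7 MHz mod fs = 50.9 MHz.
50.9 MHz > fs/2 = 28.3 MHz, folds to fs − 50.9 MHz = 5.7 MHz.

5.7 MHz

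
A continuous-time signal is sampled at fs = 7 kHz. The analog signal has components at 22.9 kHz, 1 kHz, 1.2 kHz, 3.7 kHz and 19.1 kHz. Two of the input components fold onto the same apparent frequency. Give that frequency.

1.9 kHz

fs/2 = 3.5 kHz.
22.9 kHz mod fs = 1.9 kHz.
1.9 kHz ≤ fs/2 = 3.5 kHz, appears at 1.9 kHz.
1 kHz ≤ fs/2 = 3.5 kHz, passes unchanged.
1.2 kHz ≤ fs/2 = 3.5 kHz, passes unchanged.
3.7 kHz > fs/2 = 3.5 kHz, folds to fs − 3.7 kHz = 3.3 kHz.
19.1 kHz mod fs = 5.1 kHz.
5.1 kHz > fs/2 = 3.5 kHz, folds to fs − 5.1 kHz = 1.9 kHz.
19.1 kHz and 22.9 kHz both map to 1.9 kHz.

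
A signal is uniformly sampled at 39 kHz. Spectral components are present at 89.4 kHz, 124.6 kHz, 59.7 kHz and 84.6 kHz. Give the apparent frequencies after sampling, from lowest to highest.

6.6 kHz, 7.6 kHz, 11.4 kHz, 18.3 kHz

fs/2 = 19.5 kHz.
89.4 kHz mod fs = 11.4 kHz.
11.4 kHz ≤ fs/2 = 19.5 kHz, appears at 11.4 kHz.
124.6 kHz mod fs = 7.6 kHz.
7.6 kHz ≤ fs/2 = 19.5 kHz, appears at 7.6 kHz.
59.7 kHz mod fs = 20.7 kHz.
20.7 kHz > fs/2 = 19.5 kHz, folds to fs − 20.7 kHz = 18.3 kHz.
84.6 kHz mod fs = 6.6 kHz.
6.6 kHz ≤ fs/2 = 19.5 kHz, appears at 6.6 kHz.
Distinct values: {6.6 kHz, 7.6 kHz, 11.4 kHz, 18.3 kHz}.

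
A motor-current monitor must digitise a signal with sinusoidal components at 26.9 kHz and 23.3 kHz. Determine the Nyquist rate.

Highest-frequency component: 26.9 kHz.
Nyquist rate = 2 × 26.9 kHz = 53.8 kHz.

53.8 kHz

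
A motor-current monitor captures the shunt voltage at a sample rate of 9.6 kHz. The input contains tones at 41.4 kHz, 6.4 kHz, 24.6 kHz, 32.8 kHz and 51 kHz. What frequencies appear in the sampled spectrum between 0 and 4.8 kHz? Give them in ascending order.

fs/2 = 4.8 kHz.
41.4 kHz mod fs = 3 kHz.
3 kHz ≤ fs/2 = 4.8 kHz, appears at 3 kHz.
6.4 kHz > fs/2 = 4.8 kHz, folds to fs − 6.4 kHz = 3.2 kHz.
24.6 kHz mod fs = 5.4 kHz.
5.4 kHz > fs/2 = 4.8 kHz, folds to fs − 5.4 kHz = 4.2 kHz.
32.8 kHz mod fs = 4 kHz.
4 kHz ≤ fs/2 = 4.8 kHz, appears at 4 kHz.
51 kHz mod fs = 3 kHz.
3 kHz ≤ fs/2 = 4.8 kHz, appears at 3 kHz.
Distinct values: {3 kHz, 3.2 kHz, 4 kHz, 4.2 kHz}.

3 kHz, 3.2 kHz, 4 kHz, 4.2 kHz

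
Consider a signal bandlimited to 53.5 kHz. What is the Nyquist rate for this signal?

Nyquist rate = 2 × 53.5 kHz = 107 kHz.

107 kHz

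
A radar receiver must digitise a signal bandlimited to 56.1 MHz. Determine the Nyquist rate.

112.2 MHz

Nyquist rate = 2 × 56.1 MHz = 112.2 MHz.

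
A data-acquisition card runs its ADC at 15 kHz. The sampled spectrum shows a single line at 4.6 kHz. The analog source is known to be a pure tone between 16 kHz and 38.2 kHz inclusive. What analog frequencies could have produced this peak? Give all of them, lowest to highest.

Frequencies that alias to 4.6 kHz are k·fs ± 4.6 kHz for integer k ≥ 0.
k=0: 4.6 kHz.
k=1: 10.4 kHz, 19.6 kHz.
k=2: 25.4 kHz, 34.6 kHz.
k=3: 40.4 kHz, 49.6 kHz.
Within [16 kHz, 38.2 kHz]: 19.6 kHz, 25.4 kHz, 34.6 kHz.

19.6 kHz, 25.4 kHz, 34.6 kHz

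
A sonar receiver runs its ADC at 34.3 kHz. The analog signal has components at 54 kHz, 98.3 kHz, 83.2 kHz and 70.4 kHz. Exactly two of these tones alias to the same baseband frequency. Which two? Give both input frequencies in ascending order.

54 kHz, 83.2 kHz

fs/2 = 17.15 kHz.
54 kHz mod fs = 19.7 kHz.
19.7 kHz > fs/2 = 17.15 kHz, folds to fs − 19.7 kHz = 14.6 kHz.
98.3 kHz mod fs = 29.7 kHz.
29.7 kHz > fs/2 = 17.15 kHz, folds to fs − 29.7 kHz = 4.6 kHz.
83.2 kHz mod fs = 14.6 kHz.
14.6 kHz ≤ fs/2 = 17.15 kHz, appears at 14.6 kHz.
70.4 kHz mod fs = 1.8 kHz.
1.8 kHz ≤ fs/2 = 17.15 kHz, appears at 1.8 kHz.
54 kHz and 83.2 kHz both map to 14.6 kHz.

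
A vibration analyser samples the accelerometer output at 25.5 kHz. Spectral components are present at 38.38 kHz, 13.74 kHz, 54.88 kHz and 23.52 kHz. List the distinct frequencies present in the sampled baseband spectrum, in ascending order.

fs/2 = 12.75 kHz.
38.38 kHz mod fs = 12.88 kHz.
12.88 kHz > fs/2 = 12.75 kHz, folds to fs − 12.88 kHz = 12.62 kHz.
13.74 kHz > fs/2 = 12.75 kHz, folds to fs − 13.74 kHz = 11.76 kHz.
54.88 kHz mod fs = 3.88 kHz.
3.88 kHz ≤ fs/2 = 12.75 kHz, appears at 3.88 kHz.
23.52 kHz > fs/2 = 12.75 kHz, folds to fs − 23.52 kHz = 1.98 kHz.
Distinct values: {1.98 kHz, 3.88 kHz, 11.76 kHz, 12.62 kHz}.

1.98 kHz, 3.88 kHz, 11.76 kHz, 12.62 kHz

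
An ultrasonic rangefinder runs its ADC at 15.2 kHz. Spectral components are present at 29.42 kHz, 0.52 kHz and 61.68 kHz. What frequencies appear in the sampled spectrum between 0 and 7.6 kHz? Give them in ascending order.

0.52 kHz, 0.88 kHz, 0.98 kHz

fs/2 = 7.6 kHz.
29.42 kHz mod fs = 14.22 kHz.
14.22 kHz > fs/2 = 7.6 kHz, folds to fs − 14.22 kHz = 0.98 kHz.
0.52 kHz ≤ fs/2 = 7.6 kHz, passes unchanged.
61.68 kHz mod fs = 0.88 kHz.
0.88 kHz ≤ fs/2 = 7.6 kHz, appears at 0.88 kHz.
Distinct values: {0.52 kHz, 0.88 kHz, 0.98 kHz}.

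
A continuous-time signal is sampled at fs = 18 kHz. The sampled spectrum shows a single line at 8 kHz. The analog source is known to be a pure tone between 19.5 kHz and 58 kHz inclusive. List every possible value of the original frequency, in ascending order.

Frequencies that alias to 8 kHz are k·fs ± 8 kHz for integer k ≥ 0.
k=0: 8 kHz.
k=1: 10 kHz, 26 kHz.
k=2: 28 kHz, 44 kHz.
k=3: 46 kHz, 62 kHz.
k=4: 64 kHz, 80 kHz.
Within [19.5 kHz, 58 kHz]: 26 kHz, 28 kHz, 44 kHz, 46 kHz.

26 kHz, 28 kHz, 44 kHz, 46 kHz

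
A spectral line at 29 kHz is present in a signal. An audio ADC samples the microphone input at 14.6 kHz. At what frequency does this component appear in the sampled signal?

0.2 kHz

29 kHz mod fs = 14.4 kHz.
14.4 kHz > fs/2 = 7.3 kHz, folds to fs − 14.4 kHz = 0.2 kHz.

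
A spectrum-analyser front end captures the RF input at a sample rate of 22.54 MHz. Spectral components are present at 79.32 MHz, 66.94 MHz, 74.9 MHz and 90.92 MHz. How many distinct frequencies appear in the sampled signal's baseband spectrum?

fs/2 = 11.27 MHz.
79.32 MHz mod fs = 11.7 MHz.
11.7 MHz > fs/2 = 11.27 MHz, folds to fs − 11.7 MHz = 10.84 MHz.
66.94 MHz mod fs = 21.86 MHz.
21.86 MHz > fs/2 = 11.27 MHz, folds to fs − 21.86 MHz = 0.68 MHz.
74.9 MHz mod fs = 7.28 MHz.
7.28 MHz ≤ fs/2 = 11.27 MHz, appears at 7.28 MHz.
90.92 MHz mod fs = 0.76 MHz.
0.76 MHz ≤ fs/2 = 11.27 MHz, appears at 0.76 MHz.
Distinct values: {0.68 MHz, 0.76 MHz, 7.28 MHz, 10.84 MHz} → 4.

4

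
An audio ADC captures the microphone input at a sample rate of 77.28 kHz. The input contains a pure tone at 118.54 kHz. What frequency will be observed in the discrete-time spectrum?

36.02 kHz

118.54 kHz mod fs = 41.26 kHz.
41.26 kHz > fs/2 = 38.64 kHz, folds to fs − 41.26 kHz = 36.02 kHz.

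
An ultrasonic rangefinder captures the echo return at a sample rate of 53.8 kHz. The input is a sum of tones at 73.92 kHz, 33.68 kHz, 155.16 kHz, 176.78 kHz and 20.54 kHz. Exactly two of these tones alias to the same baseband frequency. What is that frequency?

fs/2 = 26.9 kHz.
73.92 kHz mod fs = 20.12 kHz.
20.12 kHz ≤ fs/2 = 26.9 kHz, appears at 20.12 kHz.
33.68 kHz > fs/2 = 26.9 kHz, folds to fs − 33.68 kHz = 20.12 kHz.
155.16 kHz mod fs = 47.56 kHz.
47.56 kHz > fs/2 = 26.9 kHz, folds to fs − 47.56 kHz = 6.24 kHz.
176.78 kHz mod fs = 15.38 kHz.
15.38 kHz ≤ fs/2 = 26.9 kHz, appears at 15.38 kHz.
20.54 kHz ≤ fs/2 = 26.9 kHz, passes unchanged.
33.68 kHz and 73.92 kHz both map to 20.12 kHz.

20.12 kHz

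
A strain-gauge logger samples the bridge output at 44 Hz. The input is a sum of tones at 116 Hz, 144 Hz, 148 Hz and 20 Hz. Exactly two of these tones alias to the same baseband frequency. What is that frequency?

fs/2 = 22 Hz.
116 Hz mod fs = 28 Hz.
28 Hz > fs/2 = 22 Hz, folds to fs − 28 Hz = 16 Hz.
144 Hz mod fs = 12 Hz.
12 Hz ≤ fs/2 = 22 Hz, appears at 12 Hz.
148 Hz mod fs = 16 Hz.
16 Hz ≤ fs/2 = 22 Hz, appears at 16 Hz.
20 Hz ≤ fs/2 = 22 Hz, passes unchanged.
116 Hz and 148 Hz both map to 16 Hz.

16 Hz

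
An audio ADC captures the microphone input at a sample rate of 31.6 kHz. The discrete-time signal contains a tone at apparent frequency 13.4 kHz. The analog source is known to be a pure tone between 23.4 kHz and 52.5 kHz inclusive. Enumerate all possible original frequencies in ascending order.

Frequencies that alias to 13.4 kHz are k·fs ± 13.4 kHz for integer k ≥ 0.
k=0: 13.4 kHz.
k=1: 18.2 kHz, 45 kHz.
k=2: 49.8 kHz, 76.6 kHz.
k=3: 81.4 kHz, 108.2 kHz.
Within [23.4 kHz, 52.5 kHz]: 45 kHz, 49.8 kHz.

45 kHz, 49.8 kHz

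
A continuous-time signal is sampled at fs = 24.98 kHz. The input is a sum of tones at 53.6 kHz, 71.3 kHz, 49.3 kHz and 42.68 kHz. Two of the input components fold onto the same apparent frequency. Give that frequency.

fs/2 = 12.49 kHz.
53.6 kHz mod fs = 3.64 kHz.
3.64 kHz ≤ fs/2 = 12.49 kHz, appears at 3.64 kHz.
71.3 kHz mod fs = 21.34 kHz.
21.34 kHz > fs/2 = 12.49 kHz, folds to fs − 21.34 kHz = 3.64 kHz.
49.3 kHz mod fs = 24.32 kHz.
24.32 kHz > fs/2 = 12.49 kHz, folds to fs − 24.32 kHz = 0.66 kHz.
42.68 kHz mod fs = 17.7 kHz.
17.7 kHz > fs/2 = 12.49 kHz, folds to fs − 17.7 kHz = 7.28 kHz.
53.6 kHz and 71.3 kHz both map to 3.64 kHz.

3.64 kHz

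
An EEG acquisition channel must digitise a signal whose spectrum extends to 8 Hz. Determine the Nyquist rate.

Nyquist rate = 2 × 8 Hz = 16 Hz.

16 Hz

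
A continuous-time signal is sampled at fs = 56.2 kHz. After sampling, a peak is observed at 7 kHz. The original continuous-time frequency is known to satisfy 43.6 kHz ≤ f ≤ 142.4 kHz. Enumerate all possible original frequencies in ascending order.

Frequencies that alias to 7 kHz are k·fs ± 7 kHz for integer k ≥ 0.
k=0: 7 kHz.
k=1: 49.2 kHz, 63.2 kHz.
k=2: 105.4 kHz, 119.4 kHz.
k=3: 161.6 kHz, 175.6 kHz.
Within [43.6 kHz, 142.4 kHz]: 49.2 kHz, 63.2 kHz, 105.4 kHz, 119.4 kHz.

49.2 kHz, 63.2 kHz, 105.4 kHz, 119.4 kHz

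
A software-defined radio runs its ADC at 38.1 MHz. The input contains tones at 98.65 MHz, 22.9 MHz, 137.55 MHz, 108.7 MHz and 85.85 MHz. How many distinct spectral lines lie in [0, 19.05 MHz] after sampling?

fs/2 = 19.05 MHz.
98.65 MHz mod fs = 22.45 MHz.
22.45 MHz > fs/2 = 19.05 MHz, folds to fs − 22.45 MHz = 15.65 MHz.
22.9 MHz > fs/2 = 19.05 MHz, folds to fs − 22.9 MHz = 15.2 MHz.
137.55 MHz mod fs = 23.25 MHz.
23.25 MHz > fs/2 = 19.05 MHz, folds to fs − 23.25 MHz = 14.85 MHz.
108.7 MHz mod fs = 32.5 MHz.
32.5 MHz > fs/2 = 19.05 MHz, folds to fs − 32.5 MHz = 5.6 MHz.
85.85 MHz mod fs = 9.65 MHz.
9.65 MHz ≤ fs/2 = 19.05 MHz, appears at 9.65 MHz.
Distinct values: {5.6 MHz, 9.65 MHz, 14.85 MHz, 15.2 MHz, 15.65 MHz} → 5.

5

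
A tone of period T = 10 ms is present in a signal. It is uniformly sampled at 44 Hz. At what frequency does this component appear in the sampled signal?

12 Hz

T = 10 ms → f = 1/T = 100 Hz.
100 Hz mod fs = 12 Hz.
12 Hz ≤ fs/2 = 22 Hz, appears at 12 Hz.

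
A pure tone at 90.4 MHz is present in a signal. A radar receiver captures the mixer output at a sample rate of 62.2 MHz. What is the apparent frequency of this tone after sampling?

28.2 MHz

90.4 MHz mod fs = 28.2 MHz.
28.2 MHz ≤ fs/2 = 31.1 MHz, appears at 28.2 MHz.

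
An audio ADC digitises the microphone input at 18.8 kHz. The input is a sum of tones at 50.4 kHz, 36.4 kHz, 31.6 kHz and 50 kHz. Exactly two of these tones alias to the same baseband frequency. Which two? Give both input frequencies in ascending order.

fs/2 = 9.4 kHz.
50.4 kHz mod fs = 12.8 kHz.
12.8 kHz > fs/2 = 9.4 kHz, folds to fs − 12.8 kHz = 6 kHz.
36.4 kHz mod fs = 17.6 kHz.
17.6 kHz > fs/2 = 9.4 kHz, folds to fs − 17.6 kHz = 1.2 kHz.
31.6 kHz mod fs = 12.8 kHz.
12.8 kHz > fs/2 = 9.4 kHz, folds to fs − 12.8 kHz = 6 kHz.
50 kHz mod fs = 12.4 kHz.
12.4 kHz > fs/2 = 9.4 kHz, folds to fs − 12.4 kHz = 6.4 kHz.
31.6 kHz and 50.4 kHz both map to 6 kHz.

31.6 kHz, 50.4 kHz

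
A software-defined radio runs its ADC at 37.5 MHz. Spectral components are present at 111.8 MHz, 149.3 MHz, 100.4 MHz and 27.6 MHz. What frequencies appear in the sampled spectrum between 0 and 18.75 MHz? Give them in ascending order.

fs/2 = 18.75 MHz.
111.8 MHz mod fs = 36.8 MHz.
36.8 MHz > fs/2 = 18.75 MHz, folds to fs − 36.8 MHz = 0.7 MHz.
149.3 MHz mod fs = 36.8 MHz.
36.8 MHz > fs/2 = 18.75 MHz, folds to fs − 36.8 MHz = 0.7 MHz.
100.4 MHz mod fs = 25.4 MHz.
25.4 MHz > fs/2 = 18.75 MHz, folds to fs − 25.4 MHz = 12.1 MHz.
27.6 MHz > fs/2 = 18.75 MHz, folds to fs − 27.6 MHz = 9.9 MHz.
Distinct values: {0.7 MHz, 9.9 MHz, 12.1 MHz}.

0.7 MHz, 9.9 MHz, 12.1 MHz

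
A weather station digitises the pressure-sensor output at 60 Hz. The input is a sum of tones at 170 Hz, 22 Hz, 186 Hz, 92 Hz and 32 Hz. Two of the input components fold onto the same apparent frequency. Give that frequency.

fs/2 = 30 Hz.
170 Hz mod fs = 50 Hz.
50 Hz > fs/2 = 30 Hz, folds to fs − 50 Hz = 10 Hz.
22 Hz ≤ fs/2 = 30 Hz, passes unchanged.
186 Hz mod fs = 6 Hz.
6 Hz ≤ fs/2 = 30 Hz, appears at 6 Hz.
92 Hz mod fs = 32 Hz.
32 Hz > fs/2 = 30 Hz, folds to fs − 32 Hz = 28 Hz.
32 Hz > fs/2 = 30 Hz, folds to fs − 32 Hz = 28 Hz.
32 Hz and 92 Hz both map to 28 Hz.

28 Hz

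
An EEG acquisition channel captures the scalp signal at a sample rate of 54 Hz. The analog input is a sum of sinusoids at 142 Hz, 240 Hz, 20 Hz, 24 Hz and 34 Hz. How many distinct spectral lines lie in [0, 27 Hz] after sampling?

2

fs/2 = 27 Hz.
142 Hz mod fs = 34 Hz.
34 Hz > fs/2 = 27 Hz, folds to fs − 34 Hz = 20 Hz.
240 Hz mod fs = 24 Hz.
24 Hz ≤ fs/2 = 27 Hz, appears at 24 Hz.
20 Hz ≤ fs/2 = 27 Hz, passes unchanged.
24 Hz ≤ fs/2 = 27 Hz, passes unchanged.
34 Hz > fs/2 = 27 Hz, folds to fs − 34 Hz = 20 Hz.
Distinct values: {20 Hz, 24 Hz} → 2.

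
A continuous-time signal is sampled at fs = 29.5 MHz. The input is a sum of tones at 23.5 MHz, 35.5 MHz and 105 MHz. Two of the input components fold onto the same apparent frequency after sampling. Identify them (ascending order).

fs/2 = 14.75 MHz.
23.5 MHz > fs/2 = 14.75 MHz, folds to fs − 23.5 MHz = 6 MHz.
35.5 MHz mod fs = 6 MHz.
6 MHz ≤ fs/2 = 14.75 MHz, appears at 6 MHz.
105 MHz mod fs = 16.5 MHz.
16.5 MHz > fs/2 = 14.75 MHz, folds to fs − 16.5 MHz = 13 MHz.
23.5 MHz and 35.5 MHz both map to 6 MHz.

23.5 MHz, 35.5 MHz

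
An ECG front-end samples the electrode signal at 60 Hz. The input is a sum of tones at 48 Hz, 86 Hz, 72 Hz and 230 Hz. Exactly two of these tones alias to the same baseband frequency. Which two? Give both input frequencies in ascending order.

48 Hz, 72 Hz

fs/2 = 30 Hz.
48 Hz > fs/2 = 30 Hz, folds to fs − 48 Hz = 12 Hz.
86 Hz mod fs = 26 Hz.
26 Hz ≤ fs/2 = 30 Hz, appears at 26 Hz.
72 Hz mod fs = 12 Hz.
12 Hz ≤ fs/2 = 30 Hz, appears at 12 Hz.
230 Hz mod fs = 50 Hz.
50 Hz > fs/2 = 30 Hz, folds to fs − 50 Hz = 10 Hz.
48 Hz and 72 Hz both map to 12 Hz.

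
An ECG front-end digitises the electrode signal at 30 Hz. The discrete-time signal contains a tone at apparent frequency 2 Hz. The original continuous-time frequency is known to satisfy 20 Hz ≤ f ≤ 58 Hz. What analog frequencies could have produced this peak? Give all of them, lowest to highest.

28 Hz, 32 Hz, 58 Hz

Frequencies that alias to 2 Hz are k·fs ± 2 Hz for integer k ≥ 0.
k=0: 2 Hz.
k=1: 28 Hz, 32 Hz.
k=2: 58 Hz, 62 Hz.
k=3: 88 Hz, 92 Hz.
Within [20 Hz, 58 Hz]: 28 Hz, 32 Hz, 58 Hz.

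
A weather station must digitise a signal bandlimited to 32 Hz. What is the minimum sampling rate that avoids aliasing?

Nyquist rate = 2 × 32 Hz = 64 Hz.

64 Hz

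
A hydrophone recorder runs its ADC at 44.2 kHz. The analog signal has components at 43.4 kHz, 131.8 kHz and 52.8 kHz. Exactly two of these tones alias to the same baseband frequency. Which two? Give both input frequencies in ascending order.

fs/2 = 22.1 kHz.
43.4 kHz > fs/2 = 22.1 kHz, folds to fs − 43.4 kHz = 0.8 kHz.
131.8 kHz mod fs = 43.4 kHz.
43.4 kHz > fs/2 = 22.1 kHz, folds to fs − 43.4 kHz = 0.8 kHz.
52.8 kHz mod fs = 8.6 kHz.
8.6 kHz ≤ fs/2 = 22.1 kHz, appears at 8.6 kHz.
43.4 kHz and 131.8 kHz both map to 0.8 kHz.

43.4 kHz, 131.8 kHz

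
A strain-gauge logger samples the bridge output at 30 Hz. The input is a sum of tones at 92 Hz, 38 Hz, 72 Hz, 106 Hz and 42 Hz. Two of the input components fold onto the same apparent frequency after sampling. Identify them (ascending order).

fs/2 = 15 Hz.
92 Hz mod fs = 2 Hz.
2 Hz ≤ fs/2 = 15 Hz, appears at 2 Hz.
38 Hz mod fs = 8 Hz.
8 Hz ≤ fs/2 = 15 Hz, appears at 8 Hz.
72 Hz mod fs = 12 Hz.
12 Hz ≤ fs/2 = 15 Hz, appears at 12 Hz.
106 Hz mod fs = 16 Hz.
16 Hz > fs/2 = 15 Hz, folds to fs − 16 Hz = 14 Hz.
42 Hz mod fs = 12 Hz.
12 Hz ≤ fs/2 = 15 Hz, appears at 12 Hz.
42 Hz and 72 Hz both map to 12 Hz.

42 Hz, 72 Hz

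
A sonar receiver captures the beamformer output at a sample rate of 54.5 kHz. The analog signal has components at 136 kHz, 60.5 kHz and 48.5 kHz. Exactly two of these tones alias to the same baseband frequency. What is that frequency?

6 kHz

fs/2 = 27.25 kHz.
136 kHz mod fs = 27 kHz.
27 kHz ≤ fs/2 = 27.25 kHz, appears at 27 kHz.
60.5 kHz mod fs = 6 kHz.
6 kHz ≤ fs/2 = 27.25 kHz, appears at 6 kHz.
48.5 kHz > fs/2 = 27.25 kHz, folds to fs − 48.5 kHz = 6 kHz.
48.5 kHz and 60.5 kHz both map to 6 kHz.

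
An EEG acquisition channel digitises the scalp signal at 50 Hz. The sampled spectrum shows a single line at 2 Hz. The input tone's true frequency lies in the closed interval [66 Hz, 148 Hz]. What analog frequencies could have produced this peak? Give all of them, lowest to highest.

98 Hz, 102 Hz, 148 Hz

Frequencies that alias to 2 Hz are k·fs ± 2 Hz for integer k ≥ 0.
k=0: 2 Hz.
k=1: 48 Hz, 52 Hz.
k=2: 98 Hz, 102 Hz.
k=3: 148 Hz, 152 Hz.
k=4: 198 Hz, 202 Hz.
Within [66 Hz, 148 Hz]: 98 Hz, 102 Hz, 148 Hz.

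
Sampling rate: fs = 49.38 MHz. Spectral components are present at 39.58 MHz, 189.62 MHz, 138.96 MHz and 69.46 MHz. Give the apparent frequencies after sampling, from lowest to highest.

7.9 MHz, 9.18 MHz, 9.8 MHz, 20.08 MHz

fs/2 = 24.69 MHz.
39.58 MHz > fs/2 = 24.69 MHz, folds to fs − 39.58 MHz = 9.8 MHz.
189.62 MHz mod fs = 41.48 MHz.
41.48 MHz > fs/2 = 24.69 MHz, folds to fs − 41.48 MHz = 7.9 MHz.
138.96 MHz mod fs = 40.2 MHz.
40.2 MHz > fs/2 = 24.69 MHz, folds to fs − 40.2 MHz = 9.18 MHz.
69.46 MHz mod fs = 20.08 MHz.
20.08 MHz ≤ fs/2 = 24.69 MHz, appears at 20.08 MHz.
Distinct values: {7.9 MHz, 9.18 MHz, 9.8 MHz, 20.08 MHz}.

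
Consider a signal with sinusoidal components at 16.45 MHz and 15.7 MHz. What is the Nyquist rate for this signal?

Highest-frequency component: 16.45 MHz.
Nyquist rate = 2 × 16.45 MHz = 32.9 MHz.

32.9 MHz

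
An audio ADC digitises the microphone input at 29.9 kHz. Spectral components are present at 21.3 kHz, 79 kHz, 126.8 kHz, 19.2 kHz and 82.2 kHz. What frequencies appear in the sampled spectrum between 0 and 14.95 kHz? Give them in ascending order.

7.2 kHz, 7.5 kHz, 8.6 kHz, 10.7 kHz

fs/2 = 14.95 kHz.
21.3 kHz > fs/2 = 14.95 kHz, folds to fs − 21.3 kHz = 8.6 kHz.
79 kHz mod fs = 19.2 kHz.
19.2 kHz > fs/2 = 14.95 kHz, folds to fs − 19.2 kHz = 10.7 kHz.
126.8 kHz mod fs = 7.2 kHz.
7.2 kHz ≤ fs/2 = 14.95 kHz, appears at 7.2 kHz.
19.2 kHz > fs/2 = 14.95 kHz, folds to fs − 19.2 kHz = 10.7 kHz.
82.2 kHz mod fs = 22.4 kHz.
22.4 kHz > fs/2 = 14.95 kHz, folds to fs − 22.4 kHz = 7.5 kHz.
Distinct values: {7.2 kHz, 7.5 kHz, 8.6 kHz, 10.7 kHz}.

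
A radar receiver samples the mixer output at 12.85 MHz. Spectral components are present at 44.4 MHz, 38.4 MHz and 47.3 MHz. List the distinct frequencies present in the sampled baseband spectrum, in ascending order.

fs/2 = 6.425 MHz.
44.4 MHz mod fs = 5.85 MHz.
5.85 MHz ≤ fs/2 = 6.425 MHz, appears at 5.85 MHz.
38.4 MHz mod fs = 12.7 MHz.
12.7 MHz > fs/2 = 6.425 MHz, folds to fs − 12.7 MHz = 0.15 MHz.
47.3 MHz mod fs = 8.75 MHz.
8.75 MHz > fs/2 = 6.425 MHz, folds to fs − 8.75 MHz = 4.1 MHz.
Distinct values: {0.15 MHz, 4.1 MHz, 5.85 MHz}.

0.15 MHz, 4.1 MHz, 5.85 MHz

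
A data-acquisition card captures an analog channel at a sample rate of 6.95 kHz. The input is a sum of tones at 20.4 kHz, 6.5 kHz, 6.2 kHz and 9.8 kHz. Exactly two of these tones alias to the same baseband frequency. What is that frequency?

0.45 kHz

fs/2 = 3.475 kHz.
20.4 kHz mod fs = 6.5 kHz.
6.5 kHz > fs/2 = 3.475 kHz, folds to fs − 6.5 kHz = 0.45 kHz.
6.5 kHz > fs/2 = 3.475 kHz, folds to fs − 6.5 kHz = 0.45 kHz.
6.2 kHz > fs/2 = 3.475 kHz, folds to fs − 6.2 kHz = 0.75 kHz.
9.8 kHz mod fs = 2.85 kHz.
2.85 kHz ≤ fs/2 = 3.475 kHz, appears at 2.85 kHz.
6.5 kHz and 20.4 kHz both map to 0.45 kHz.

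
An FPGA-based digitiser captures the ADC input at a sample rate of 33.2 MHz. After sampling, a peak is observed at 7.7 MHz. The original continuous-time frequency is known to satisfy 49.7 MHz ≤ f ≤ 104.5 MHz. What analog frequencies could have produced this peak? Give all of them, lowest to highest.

58.7 MHz, 74.1 MHz, 91.9 MHz

Frequencies that alias to 7.7 MHz are k·fs ± 7.7 MHz for integer k ≥ 0.
k=0: 7.7 MHz.
k=1: 25.5 MHz, 40.9 MHz.
k=2: 58.7 MHz, 74.1 MHz.
k=3: 91.9 MHz, 107.3 MHz.
k=4: 125.1 MHz, 140.5 MHz.
Within [49.7 MHz, 104.5 MHz]: 58.7 MHz, 74.1 MHz, 91.9 MHz.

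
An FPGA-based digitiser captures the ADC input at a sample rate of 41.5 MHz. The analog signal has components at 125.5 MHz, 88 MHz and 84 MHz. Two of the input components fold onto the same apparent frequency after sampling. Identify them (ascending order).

84 MHz, 125.5 MHz

fs/2 = 20.75 MHz.
125.5 MHz mod fs = 1 MHz.
1 MHz ≤ fs/2 = 20.75 MHz, appears at 1 MHz.
88 MHz mod fs = 5 MHz.
5 MHz ≤ fs/2 = 20.75 MHz, appears at 5 MHz.
84 MHz mod fs = 1 MHz.
1 MHz ≤ fs/2 = 20.75 MHz, appears at 1 MHz.
84 MHz and 125.5 MHz both map to 1 MHz.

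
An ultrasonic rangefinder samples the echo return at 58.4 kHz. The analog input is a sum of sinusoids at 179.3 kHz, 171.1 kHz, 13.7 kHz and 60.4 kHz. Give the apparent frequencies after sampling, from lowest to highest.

fs/2 = 29.2 kHz.
179.3 kHz mod fs = 4.1 kHz.
4.1 kHz ≤ fs/2 = 29.2 kHz, appears at 4.1 kHz.
171.1 kHz mod fs = 54.3 kHz.
54.3 kHz > fs/2 = 29.2 kHz, folds to fs − 54.3 kHz = 4.1 kHz.
13.7 kHz ≤ fs/2 = 29.2 kHz, passes unchanged.
60.4 kHz mod fs = 2 kHz.
2 kHz ≤ fs/2 = 29.2 kHz, appears at 2 kHz.
Distinct values: {2 kHz, 4.1 kHz, 13.7 kHz}.

2 kHz, 4.1 kHz, 13.7 kHz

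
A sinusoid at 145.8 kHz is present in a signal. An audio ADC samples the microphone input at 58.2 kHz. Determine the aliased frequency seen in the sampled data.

28.8 kHz

145.8 kHz mod fs = 29.4 kHz.
29.4 kHz > fs/2 = 29.1 kHz, folds to fs − 29.4 kHz = 28.8 kHz.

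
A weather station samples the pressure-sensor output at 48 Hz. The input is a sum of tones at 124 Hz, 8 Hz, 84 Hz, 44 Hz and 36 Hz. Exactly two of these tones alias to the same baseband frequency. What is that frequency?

12 Hz

fs/2 = 24 Hz.
124 Hz mod fs = 28 Hz.
28 Hz > fs/2 = 24 Hz, folds to fs − 28 Hz = 20 Hz.
8 Hz ≤ fs/2 = 24 Hz, passes unchanged.
84 Hz mod fs = 36 Hz.
36 Hz > fs/2 = 24 Hz, folds to fs − 36 Hz = 12 Hz.
44 Hz > fs/2 = 24 Hz, folds to fs − 44 Hz = 4 Hz.
36 Hz > fs/2 = 24 Hz, folds to fs − 36 Hz = 12 Hz.
36 Hz and 84 Hz both map to 12 Hz.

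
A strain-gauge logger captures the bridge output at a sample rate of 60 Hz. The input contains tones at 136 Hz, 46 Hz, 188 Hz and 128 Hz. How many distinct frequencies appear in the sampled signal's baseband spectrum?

fs/2 = 30 Hz.
136 Hz mod fs = 16 Hz.
16 Hz ≤ fs/2 = 30 Hz, appears at 16 Hz.
46 Hz > fs/2 = 30 Hz, folds to fs − 46 Hz = 14 Hz.
188 Hz mod fs = 8 Hz.
8 Hz ≤ fs/2 = 30 Hz, appears at 8 Hz.
128 Hz mod fs = 8 Hz.
8 Hz ≤ fs/2 = 30 Hz, appears at 8 Hz.
Distinct values: {8 Hz, 14 Hz, 16 Hz} → 3.

3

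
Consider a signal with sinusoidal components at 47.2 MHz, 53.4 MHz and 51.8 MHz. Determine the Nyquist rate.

Highest-frequency component: 53.4 MHz.
Nyquist rate = 2 × 53.4 MHz = 106.8 MHz.

106.8 MHz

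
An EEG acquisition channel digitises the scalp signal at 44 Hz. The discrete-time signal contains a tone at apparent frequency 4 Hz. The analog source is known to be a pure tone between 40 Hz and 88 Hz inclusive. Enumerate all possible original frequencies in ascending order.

Frequencies that alias to 4 Hz are k·fs ± 4 Hz for integer k ≥ 0.
k=0: 4 Hz.
k=1: 40 Hz, 48 Hz.
k=2: 84 Hz, 92 Hz.
k=3: 128 Hz, 136 Hz.
Within [40 Hz, 88 Hz]: 40 Hz, 48 Hz, 84 Hz.

40 Hz, 48 Hz, 84 Hz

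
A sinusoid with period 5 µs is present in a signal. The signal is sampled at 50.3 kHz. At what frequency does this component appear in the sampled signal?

1.2 kHz

T = 5 µs → f = 1/T = 200 kHz.
200 kHz mod fs = 49.1 kHz.
49.1 kHz > fs/2 = 25.15 kHz, folds to fs − 49.1 kHz = 1.2 kHz.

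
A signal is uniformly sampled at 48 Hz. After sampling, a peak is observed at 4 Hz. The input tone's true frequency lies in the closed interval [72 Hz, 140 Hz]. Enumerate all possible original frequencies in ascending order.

92 Hz, 100 Hz, 140 Hz

Frequencies that alias to 4 Hz are k·fs ± 4 Hz for integer k ≥ 0.
k=0: 4 Hz.
k=1: 44 Hz, 52 Hz.
k=2: 92 Hz, 100 Hz.
k=3: 140 Hz, 148 Hz.
k=4: 188 Hz, 196 Hz.
Within [72 Hz, 140 Hz]: 92 Hz, 100 Hz, 140 Hz.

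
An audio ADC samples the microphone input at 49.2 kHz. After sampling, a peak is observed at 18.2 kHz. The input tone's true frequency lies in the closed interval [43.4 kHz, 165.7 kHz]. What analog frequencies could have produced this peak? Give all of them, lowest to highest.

67.4 kHz, 80.2 kHz, 116.6 kHz, 129.4 kHz

Frequencies that alias to 18.2 kHz are k·fs ± 18.2 kHz for integer k ≥ 0.
k=0: 18.2 kHz.
k=1: 31 kHz, 67.4 kHz.
k=2: 80.2 kHz, 116.6 kHz.
k=3: 129.4 kHz, 165.8 kHz.
k=4: 178.6 kHz, 215 kHz.
Within [43.4 kHz, 165.7 kHz]: 67.4 kHz, 80.2 kHz, 116.6 kHz, 129.4 kHz.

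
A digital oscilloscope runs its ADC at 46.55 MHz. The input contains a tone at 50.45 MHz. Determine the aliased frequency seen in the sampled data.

3.9 MHz

50.45 MHz mod fs = 3.9 MHz.
3.9 MHz ≤ fs/2 = 23.275 MHz, appears at 3.9 MHz.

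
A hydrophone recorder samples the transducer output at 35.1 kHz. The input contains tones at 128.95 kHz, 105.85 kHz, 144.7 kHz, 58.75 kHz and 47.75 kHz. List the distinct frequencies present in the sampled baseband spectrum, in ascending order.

fs/2 = 17.55 kHz.
128.95 kHz mod fs = 23.65 kHz.
23.65 kHz > fs/2 = 17.55 kHz, folds to fs − 23.65 kHz = 11.45 kHz.
105.85 kHz mod fs = 0.55 kHz.
0.55 kHz ≤ fs/2 = 17.55 kHz, appears at 0.55 kHz.
144.7 kHz mod fs = 4.3 kHz.
4.3 kHz ≤ fs/2 = 17.55 kHz, appears at 4.3 kHz.
58.75 kHz mod fs = 23.65 kHz.
23.65 kHz > fs/2 = 17.55 kHz, folds to fs − 23.65 kHz = 11.45 kHz.
47.75 kHz mod fs = 12.65 kHz.
12.65 kHz ≤ fs/2 = 17.55 kHz, appears at 12.65 kHz.
Distinct values: {0.55 kHz, 4.3 kHz, 11.45 kHz, 12.65 kHz}.

0.55 kHz, 4.3 kHz, 11.45 kHz, 12.65 kHz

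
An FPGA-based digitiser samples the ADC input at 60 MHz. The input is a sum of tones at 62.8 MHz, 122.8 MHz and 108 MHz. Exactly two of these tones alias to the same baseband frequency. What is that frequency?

fs/2 = 30 MHz.
62.8 MHz mod fs = 2.8 MHz.
2.8 MHz ≤ fs/2 = 30 MHz, appears at 2.8 MHz.
122.8 MHz mod fs = 2.8 MHz.
2.8 MHz ≤ fs/2 = 30 MHz, appears at 2.8 MHz.
108 MHz mod fs = 48 MHz.
48 MHz > fs/2 = 30 MHz, folds to fs − 48 MHz = 12 MHz.
62.8 MHz and 122.8 MHz both map to 2.8 MHz.

2.8 MHz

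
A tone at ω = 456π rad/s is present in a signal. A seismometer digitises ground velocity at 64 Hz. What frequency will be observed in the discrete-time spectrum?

ω = 456π rad/s → f = ω/(2π) = 228 Hz.
228 Hz mod fs = 36 Hz.
36 Hz > fs/2 = 32 Hz, folds to fs − 36 Hz = 28 Hz.

28 Hz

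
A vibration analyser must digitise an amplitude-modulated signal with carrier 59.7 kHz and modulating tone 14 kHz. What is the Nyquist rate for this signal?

147.4 kHz

AM sidebands sit at fc ± fm = 45.7 kHz and 73.7 kHz.
Highest-frequency component: 73.7 kHz.
Nyquist rate = 2 × 73.7 kHz = 147.4 kHz.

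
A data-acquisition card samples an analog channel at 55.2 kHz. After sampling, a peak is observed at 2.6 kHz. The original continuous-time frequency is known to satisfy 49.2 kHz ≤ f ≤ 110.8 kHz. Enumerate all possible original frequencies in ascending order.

52.6 kHz, 57.8 kHz, 107.8 kHz

Frequencies that alias to 2.6 kHz are k·fs ± 2.6 kHz for integer k ≥ 0.
k=0: 2.6 kHz.
k=1: 52.6 kHz, 57.8 kHz.
k=2: 107.8 kHz, 113 kHz.
k=3: 163 kHz, 168.2 kHz.
Within [49.2 kHz, 110.8 kHz]: 52.6 kHz, 57.8 kHz, 107.8 kHz.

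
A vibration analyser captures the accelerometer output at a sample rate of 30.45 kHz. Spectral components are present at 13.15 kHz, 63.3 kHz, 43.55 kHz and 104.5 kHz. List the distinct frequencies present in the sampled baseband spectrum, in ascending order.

fs/2 = 15.225 kHz.
13.15 kHz ≤ fs/2 = 15.225 kHz, passes unchanged.
63.3 kHz mod fs = 2.4 kHz.
2.4 kHz ≤ fs/2 = 15.225 kHz, appears at 2.4 kHz.
43.55 kHz mod fs = 13.1 kHz.
13.1 kHz ≤ fs/2 = 15.225 kHz, appears at 13.1 kHz.
104.5 kHz mod fs = 13.15 kHz.
13.15 kHz ≤ fs/2 = 15.225 kHz, appears at 13.15 kHz.
Distinct values: {2.4 kHz, 13.1 kHz, 13.15 kHz}.

2.4 kHz, 13.1 kHz, 13.15 kHz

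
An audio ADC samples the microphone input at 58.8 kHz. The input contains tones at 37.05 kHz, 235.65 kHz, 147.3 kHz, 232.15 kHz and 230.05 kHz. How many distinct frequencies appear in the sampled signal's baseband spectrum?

5

fs/2 = 29.4 kHz.
37.05 kHz > fs/2 = 29.4 kHz, folds to fs − 37.05 kHz = 21.75 kHz.
235.65 kHz mod fs = 0.45 kHz.
0.45 kHz ≤ fs/2 = 29.4 kHz, appears at 0.45 kHz.
147.3 kHz mod fs = 29.7 kHz.
29.7 kHz > fs/2 = 29.4 kHz, folds to fs − 29.7 kHz = 29.1 kHz.
232.15 kHz mod fs = 55.75 kHz.
55.75 kHz > fs/2 = 29.4 kHz, folds to fs − 55.75 kHz = 3.05 kHz.
230.05 kHz mod fs = 53.65 kHz.
53.65 kHz > fs/2 = 29.4 kHz, folds to fs − 53.65 kHz = 5.15 kHz.
Distinct values: {0.45 kHz, 3.05 kHz, 5.15 kHz, 21.75 kHz, 29.1 kHz} → 5.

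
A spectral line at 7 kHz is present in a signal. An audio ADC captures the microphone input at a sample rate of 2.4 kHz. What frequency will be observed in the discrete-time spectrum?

0.2 kHz

7 kHz mod fs = 2.2 kHz.
2.2 kHz > fs/2 = 1.2 kHz, folds to fs − 2.2 kHz = 0.2 kHz.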